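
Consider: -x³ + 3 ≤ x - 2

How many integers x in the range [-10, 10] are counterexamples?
Counterexamples in [-10, 10]: {-10, -9, -8, -7, -6, -5, -4, -3, -2, -1, 0, 1}.

Counting them gives 12 values.

Answer: 12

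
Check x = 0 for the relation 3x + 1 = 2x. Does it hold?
x = 0: LHS = 3·0 + 1 = 1, RHS = 2·0 = 0; 1 = 0 — FAILS

The relation fails at x = 0, so x = 0 is a counterexample.

Answer: No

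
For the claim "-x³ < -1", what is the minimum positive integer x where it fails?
Testing positive integers:
x = 1: LHS = -1³ = -1; -1 < -1 — FAILS  ← smallest positive counterexample

Answer: x = 1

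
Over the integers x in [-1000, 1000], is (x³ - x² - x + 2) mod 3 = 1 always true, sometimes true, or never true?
Holds at x = 1: LHS = (1³ - 1² - 1 + 2) mod 3 = 1 mod 3 = 1; 1 = 1 — holds
Fails at x = 0: LHS = (0³ - 0² - 0 + 2) mod 3 = 2 mod 3 = 2; 2 = 1 — FAILS
It is satisfied by some integers in the range but not all.

Answer: Sometimes true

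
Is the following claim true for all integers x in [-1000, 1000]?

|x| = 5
The claim fails at x = 0:
x = 0: LHS = |0| = 0; 0 = 5 — FAILS

Because a single integer refutes it, the statement is false.

Answer: False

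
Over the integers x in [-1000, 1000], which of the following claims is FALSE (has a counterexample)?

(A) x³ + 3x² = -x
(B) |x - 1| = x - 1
(A) x = 1: LHS = 1³ + 3·1² = 4; 4 = -1 — FAILS
(B) x = 0: LHS = |0 - 1| = |-1| = 1, RHS = 0 - 1 = -1; 1 = -1 — FAILS

Answer: Both A and B are false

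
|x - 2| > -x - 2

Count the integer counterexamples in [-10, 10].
Over all integers in [-10, 10], LHS − RHS is smallest at x = 0, where it equals 4:
x = 0: LHS = |0 - 2| = |-2| = 2, RHS = -0 - 2 = -2; 2 > -2 — holds
At the ends of the range:
x = -10: LHS = |(-10) - 2| = |-12| = 12, RHS = -(-10) - 2 = 8; 12 > 8 — holds
x = 10: LHS = |10 - 2| = |8| = 8, RHS = -10 - 2 = -12; 8 > -12 — holds
Hence LHS − RHS is never zero or negative, i.e. LHS > RHS throughout, so the relation holds for every integer in [-10, 10].

No counterexample appears in that range.

Answer: 0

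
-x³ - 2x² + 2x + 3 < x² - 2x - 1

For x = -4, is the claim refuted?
Substitute x = -4 into the relation:
x = -4: LHS = -(-4)³ - 2·(-4)² + 2·(-4) + 3 = 27, RHS = (-4)² - 2·(-4) - 1 = 23; 27 < 23 — FAILS

Since the claim fails at x = -4, this value is a counterexample.

Answer: Yes, x = -4 is a counterexample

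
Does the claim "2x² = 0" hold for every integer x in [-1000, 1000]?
The claim fails at x = 1:
x = 1: LHS = 2·1² = 2; 2 = 0 — FAILS

Because a single integer refutes it, the statement is false.

Answer: False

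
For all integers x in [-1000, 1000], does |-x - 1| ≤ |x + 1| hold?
Over all integers in [-1000, 1000], LHS − RHS is largest at x = 0, where it equals 0:
x = 0: LHS = |-0 - 1| = |-1| = 1, RHS = |0 + 1| = |1| = 1; 1 ≤ 1 — holds
At the ends of the range:
x = -1000: LHS = |-(-1000) - 1| = |999| = 999, RHS = |(-1000) + 1| = |-999| = 999; 999 ≤ 999 — holds
x = 1000: LHS = |-1000 - 1| = |-1001| = 1001, RHS = |1000 + 1| = |1001| = 1001; 1001 ≤ 1001 — holds
Hence LHS − RHS is never positive, i.e. LHS ≤ RHS throughout, so the relation holds for every integer in [-1000, 1000].

No counterexample exists.

Answer: True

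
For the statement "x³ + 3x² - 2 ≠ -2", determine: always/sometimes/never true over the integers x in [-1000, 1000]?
Holds at x = 1: LHS = 1³ + 3·1² - 2 = 2; 2 ≠ -2 — holds
Fails at x = 0: LHS = 0³ + 3·0² - 2 = -2; -2 ≠ -2 — FAILS
It is satisfied by some integers in the range but not all.

Answer: Sometimes true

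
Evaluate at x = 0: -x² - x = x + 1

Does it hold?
x = 0: LHS = -0² - 0 = 0, RHS = 0 + 1 = 1; 0 = 1 — FAILS

The relation fails at x = 0, so x = 0 is a counterexample.

Answer: No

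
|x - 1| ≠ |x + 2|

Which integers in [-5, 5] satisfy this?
Track d = LHS − RHS over the integers in [-5, 5]. Equality would need d = 0, but d changes sign only between consecutive integers, jumping over 0:
x = -1: LHS = |(-1) - 1| = |-2| = 2, RHS = |(-1) + 2| = |1| = 1; 2 ≠ 1 — holds  (d = 1)
x = 0: LHS = |0 - 1| = |-1| = 1, RHS = |0 + 2| = |2| = 2; 1 ≠ 2 — holds  (d = -1)
Away from these crossings d keeps a constant sign, and checking every integer in [-5, 5] confirms d ≠ 0 throughout. Hence the two sides are never equal, so the relation holds for every integer in [-5, 5].

Answer: All integers in [-5, 5]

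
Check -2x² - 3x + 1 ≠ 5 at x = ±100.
x = 100: LHS = -2·100² - 3·100 + 1 = -20299; -20299 ≠ 5 — holds
x = -100: LHS = -2·(-100)² - 3·(-100) + 1 = -19699; -19699 ≠ 5 — holds

Answer: Yes, holds for both x = 100 and x = -100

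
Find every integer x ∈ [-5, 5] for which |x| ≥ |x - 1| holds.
Holds for: {1, 2, 3, 4, 5}
Fails for: {-5, -4, -3, -2, -1, 0}

Answer: {1, 2, 3, 4, 5}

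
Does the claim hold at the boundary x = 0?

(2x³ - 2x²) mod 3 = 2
x = 0: LHS = (2·0³ - 2·0²) mod 3 = 0 mod 3 = 0; 0 = 2 — FAILS

The relation fails at x = 0, so x = 0 is a counterexample.

Answer: No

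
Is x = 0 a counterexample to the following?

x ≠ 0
Substitute x = 0 into the relation:
x = 0: 0 ≠ 0 — FAILS

Since the claim fails at x = 0, this value is a counterexample.

Answer: Yes, x = 0 is a counterexample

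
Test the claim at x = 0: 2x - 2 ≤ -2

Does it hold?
x = 0: LHS = 2·0 - 2 = -2; -2 ≤ -2 — holds

The relation is satisfied at x = 0.

Answer: Yes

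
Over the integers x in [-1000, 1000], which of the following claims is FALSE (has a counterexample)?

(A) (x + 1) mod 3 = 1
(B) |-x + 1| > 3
(A) x = 1: LHS = (1 + 1) mod 3 = 2 mod 3 = 2; 2 = 1 — FAILS
(B) x = 0: LHS = |-0 + 1| = |1| = 1; 1 > 3 — FAILS

Answer: Both A and B are false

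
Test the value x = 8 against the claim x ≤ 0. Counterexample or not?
Substitute x = 8 into the relation:
x = 8: 8 ≤ 0 — FAILS

Since the claim fails at x = 8, this value is a counterexample.

Answer: Yes, x = 8 is a counterexample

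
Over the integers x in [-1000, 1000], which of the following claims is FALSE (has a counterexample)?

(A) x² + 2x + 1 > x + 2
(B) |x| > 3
(A) x = 0: LHS = 0² + 2·0 + 1 = 1, RHS = 0 + 2 = 2; 1 > 2 — FAILS
(B) x = 0: LHS = |0| = 0; 0 > 3 — FAILS

Answer: Both A and B are false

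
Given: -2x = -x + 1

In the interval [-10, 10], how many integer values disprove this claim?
Counterexamples in [-10, 10]: {-10, -9, -8, -7, -6, -5, -4, -3, -2, 0, 1, 2, 3, 4, 5, 6, 7, 8, 9, 10}.

Counting them gives 20 values.

Answer: 20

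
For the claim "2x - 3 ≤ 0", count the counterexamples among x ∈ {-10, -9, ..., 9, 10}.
Counterexamples in [-10, 10]: {2, 3, 4, 5, 6, 7, 8, 9, 10}.

Counting them gives 9 values.

Answer: 9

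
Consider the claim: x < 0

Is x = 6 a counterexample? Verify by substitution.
Substitute x = 6 into the relation:
x = 6: 6 < 0 — FAILS

Since the claim fails at x = 6, this value is a counterexample.

Answer: Yes, x = 6 is a counterexample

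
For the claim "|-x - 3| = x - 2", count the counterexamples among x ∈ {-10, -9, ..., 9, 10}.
Counterexamples in [-10, 10]: {-10, -9, -8, -7, -6, -5, -4, -3, -2, -1, 0, 1, 2, 3, 4, 5, 6, 7, 8, 9, 10}.

Counting them gives 21 values.

Answer: 21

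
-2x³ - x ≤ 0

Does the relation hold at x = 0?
x = 0: LHS = -2·0³ - 0 = 0; 0 ≤ 0 — holds

The relation is satisfied at x = 0.

Answer: Yes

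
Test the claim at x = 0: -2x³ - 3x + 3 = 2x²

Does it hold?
x = 0: LHS = -2·0³ - 3·0 + 3 = 3, RHS = 2·0² = 0; 3 = 0 — FAILS

The relation fails at x = 0, so x = 0 is a counterexample.

Answer: No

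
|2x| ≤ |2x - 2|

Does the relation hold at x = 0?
x = 0: LHS = |2·0| = |0| = 0, RHS = |2·0 - 2| = |-2| = 2; 0 ≤ 2 — holds

The relation is satisfied at x = 0.

Answer: Yes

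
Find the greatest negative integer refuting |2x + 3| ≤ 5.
Testing negative integers from -1 downward:
x = -1: LHS = |2·(-1) + 3| = |1| = 1; 1 ≤ 5 — holds
x = -2: LHS = |2·(-2) + 3| = |-1| = 1; 1 ≤ 5 — holds
x = -3: LHS = |2·(-3) + 3| = |-3| = 3; 3 ≤ 5 — holds
x = -4: LHS = |2·(-4) + 3| = |-5| = 5; 5 ≤ 5 — holds
x = -5: LHS = |2·(-5) + 3| = |-7| = 7; 7 ≤ 5 — FAILS  ← closest negative counterexample to 0

Answer: x = -5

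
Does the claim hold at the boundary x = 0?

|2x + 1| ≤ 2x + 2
x = 0: LHS = |2·0 + 1| = |1| = 1, RHS = 2·0 + 2 = 2; 1 ≤ 2 — holds

The relation is satisfied at x = 0.

Answer: Yes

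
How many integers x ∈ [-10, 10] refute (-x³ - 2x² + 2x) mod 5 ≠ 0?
Counterexamples in [-10, 10]: {-10, -5, 0, 5, 10}.

Counting them gives 5 values.

Answer: 5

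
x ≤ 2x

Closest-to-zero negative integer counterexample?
Testing negative integers from -1 downward:
x = -1: RHS = 2·(-1) = -2; -1 ≤ -2 — FAILS  ← closest negative counterexample to 0

Answer: x = -1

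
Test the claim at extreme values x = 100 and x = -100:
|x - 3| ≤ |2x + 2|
x = 100: LHS = |100 - 3| = |97| = 97, RHS = |2·100 + 2| = |202| = 202; 97 ≤ 202 — holds
x = -100: LHS = |(-100) - 3| = |-103| = 103, RHS = |2·(-100) + 2| = |-198| = 198; 103 ≤ 198 — holds

Answer: Yes, holds for both x = 100 and x = -100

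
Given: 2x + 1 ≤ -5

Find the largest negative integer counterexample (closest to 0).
Testing negative integers from -1 downward:
x = -1: LHS = 2·(-1) + 1 = -1; -1 ≤ -5 — FAILS  ← closest negative counterexample to 0

Answer: x = -1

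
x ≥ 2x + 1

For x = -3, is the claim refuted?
Substitute x = -3 into the relation:
x = -3: RHS = 2·(-3) + 1 = -5; -3 ≥ -5 — holds

The claim holds here, so x = -3 is not a counterexample. (A counterexample exists elsewhere, e.g. x = 0.)

Answer: No, x = -3 is not a counterexample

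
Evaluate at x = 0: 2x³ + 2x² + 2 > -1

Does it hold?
x = 0: LHS = 2·0³ + 2·0² + 2 = 2; 2 > -1 — holds

The relation is satisfied at x = 0.

Answer: Yes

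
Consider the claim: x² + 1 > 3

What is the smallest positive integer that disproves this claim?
Testing positive integers:
x = 1: LHS = 1² + 1 = 2; 2 > 3 — FAILS  ← smallest positive counterexample

Answer: x = 1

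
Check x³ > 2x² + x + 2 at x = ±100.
x = 100: LHS = 100³ = 1000000, RHS = 2·100² + 100 + 2 = 20102; 1000000 > 20102 — holds
x = -100: LHS = (-100)³ = -1000000, RHS = 2·(-100)² + (-100) + 2 = 19902; -1000000 > 19902 — FAILS

Answer: Partially: holds for x = 100, fails for x = -100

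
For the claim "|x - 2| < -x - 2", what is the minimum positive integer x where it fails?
Testing positive integers:
x = 1: LHS = |1 - 2| = |-1| = 1, RHS = -1 - 2 = -3; 1 < -3 — FAILS  ← smallest positive counterexample

Answer: x = 1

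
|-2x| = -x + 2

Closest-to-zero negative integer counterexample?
Testing negative integers from -1 downward:
x = -1: LHS = |-2·(-1)| = |2| = 2, RHS = -(-1) + 2 = 3; 2 = 3 — FAILS  ← closest negative counterexample to 0

Answer: x = -1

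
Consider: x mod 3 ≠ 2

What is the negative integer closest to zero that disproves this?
Testing negative integers from -1 downward:
x = -1: LHS = (-1) mod 3 = 2; 2 ≠ 2 — FAILS  ← closest negative counterexample to 0

Answer: x = -1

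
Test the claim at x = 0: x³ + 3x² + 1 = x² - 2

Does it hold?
x = 0: LHS = 0³ + 3·0² + 1 = 1, RHS = 0² - 2 = -2; 1 = -2 — FAILS

The relation fails at x = 0, so x = 0 is a counterexample.

Answer: No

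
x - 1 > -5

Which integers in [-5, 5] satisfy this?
Holds for: {-3, -2, -1, 0, 1, 2, 3, 4, 5}
Fails for: {-5, -4}

Answer: {-3, -2, -1, 0, 1, 2, 3, 4, 5}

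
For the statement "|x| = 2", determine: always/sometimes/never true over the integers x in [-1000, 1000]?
Holds at x = 2: LHS = |2| = 2; 2 = 2 — holds
Fails at x = 0: LHS = |0| = 0; 0 = 2 — FAILS
It is satisfied by some integers in the range but not all.

Answer: Sometimes true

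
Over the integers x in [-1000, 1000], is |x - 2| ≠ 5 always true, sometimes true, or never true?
Holds at x = 0: LHS = |0 - 2| = |-2| = 2; 2 ≠ 5 — holds
Fails at x = -3: LHS = |(-3) - 2| = |-5| = 5; 5 ≠ 5 — FAILS
It is satisfied by some integers in the range but not all.

Answer: Sometimes true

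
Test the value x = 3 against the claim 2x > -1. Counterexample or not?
Substitute x = 3 into the relation:
x = 3: LHS = 2·3 = 6; 6 > -1 — holds

The claim holds here, so x = 3 is not a counterexample. (A counterexample exists elsewhere, e.g. x = -1.)

Answer: No, x = 3 is not a counterexample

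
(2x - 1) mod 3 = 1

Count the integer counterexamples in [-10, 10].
Counterexamples in [-10, 10]: {-10, -9, -7, -6, -4, -3, -1, 0, 2, 3, 5, 6, 8, 9}.

Counting them gives 14 values.

Answer: 14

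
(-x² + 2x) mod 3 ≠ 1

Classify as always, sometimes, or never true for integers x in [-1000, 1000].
Holds at x = 0: LHS = (-0² + 2·0) mod 3 = 0 mod 3 = 0; 0 ≠ 1 — holds
Fails at x = 1: LHS = (-1² + 2·1) mod 3 = 1 mod 3 = 1; 1 ≠ 1 — FAILS
It is satisfied by some integers in the range but not all.

Answer: Sometimes true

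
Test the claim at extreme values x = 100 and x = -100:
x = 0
x = 100: 100 = 0 — FAILS
x = -100: -100 = 0 — FAILS

Answer: No, fails for both x = 100 and x = -100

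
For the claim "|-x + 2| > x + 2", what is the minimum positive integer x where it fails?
Testing positive integers:
x = 1: LHS = |-1 + 2| = |1| = 1, RHS = 1 + 2 = 3; 1 > 3 — FAILS  ← smallest positive counterexample

Answer: x = 1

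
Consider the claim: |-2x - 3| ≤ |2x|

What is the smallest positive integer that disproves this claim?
Testing positive integers:
x = 1: LHS = |-2·1 - 3| = |-5| = 5, RHS = |2·1| = |2| = 2; 5 ≤ 2 — FAILS  ← smallest positive counterexample

Answer: x = 1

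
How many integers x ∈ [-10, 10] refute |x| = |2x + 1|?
Counterexamples in [-10, 10]: {-10, -9, -8, -7, -6, -5, -4, -3, -2, 0, 1, 2, 3, 4, 5, 6, 7, 8, 9, 10}.

Counting them gives 20 values.

Answer: 20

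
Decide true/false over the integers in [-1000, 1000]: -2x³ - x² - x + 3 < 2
The claim fails at x = 0:
x = 0: LHS = -2·0³ - 0² - 0 + 3 = 3; 3 < 2 — FAILS

Because a single integer refutes it, the statement is false.

Answer: False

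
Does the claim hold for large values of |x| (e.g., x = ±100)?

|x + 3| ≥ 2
x = 100: LHS = |100 + 3| = |103| = 103; 103 ≥ 2 — holds
x = -100: LHS = |(-100) + 3| = |-97| = 97; 97 ≥ 2 — holds

Answer: Yes, holds for both x = 100 and x = -100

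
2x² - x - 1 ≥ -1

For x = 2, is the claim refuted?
Substitute x = 2 into the relation:
x = 2: LHS = 2·2² - 2 - 1 = 5; 5 ≥ -1 — holds

The relation holds at x = 2, so it is not a counterexample.

Answer: No, x = 2 is not a counterexample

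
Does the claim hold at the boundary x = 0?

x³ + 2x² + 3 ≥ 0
x = 0: LHS = 0³ + 2·0² + 3 = 3; 3 ≥ 0 — holds

The relation is satisfied at x = 0.

Answer: Yes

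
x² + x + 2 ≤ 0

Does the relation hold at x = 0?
x = 0: LHS = 0² + 0 + 2 = 2; 2 ≤ 0 — FAILS

The relation fails at x = 0, so x = 0 is a counterexample.

Answer: No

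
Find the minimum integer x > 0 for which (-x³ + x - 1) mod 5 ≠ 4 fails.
Testing positive integers:
x = 1: LHS = (-1³ + 1 - 1) mod 5 = (-1) mod 5 = 4; 4 ≠ 4 — FAILS  ← smallest positive counterexample

Answer: x = 1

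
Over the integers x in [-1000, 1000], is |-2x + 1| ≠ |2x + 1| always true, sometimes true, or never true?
Holds at x = 1: LHS = |-2·1 + 1| = |-1| = 1, RHS = |2·1 + 1| = |3| = 3; 1 ≠ 3 — holds
Fails at x = 0: LHS = |-2·0 + 1| = |1| = 1, RHS = |2·0 + 1| = |1| = 1; 1 ≠ 1 — FAILS
It is satisfied by some integers in the range but not all.

Answer: Sometimes true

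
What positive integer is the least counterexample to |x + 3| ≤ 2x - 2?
Testing positive integers:
x = 1: LHS = |1 + 3| = |4| = 4, RHS = 2·1 - 2 = 0; 4 ≤ 0 — FAILS  ← smallest positive counterexample

Answer: x = 1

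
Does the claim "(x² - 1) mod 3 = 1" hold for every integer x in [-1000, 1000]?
The claim fails at x = 0:
x = 0: LHS = (0² - 1) mod 3 = (-1) mod 3 = 2; 2 = 1 — FAILS

Because a single integer refutes it, the statement is false.

Answer: False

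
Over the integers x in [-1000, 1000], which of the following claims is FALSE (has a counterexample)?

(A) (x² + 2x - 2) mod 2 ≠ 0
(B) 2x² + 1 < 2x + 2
(A) x = 0: LHS = (0² + 2·0 - 2) mod 2 = (-2) mod 2 = 0; 0 ≠ 0 — FAILS
(B) x = -1: LHS = 2·(-1)² + 1 = 3, RHS = 2·(-1) + 2 = 0; 3 < 0 — FAILS

Answer: Both A and B are false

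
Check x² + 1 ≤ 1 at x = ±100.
x = 100: LHS = 100² + 1 = 10001; 10001 ≤ 1 — FAILS
x = -100: LHS = (-100)² + 1 = 10001; 10001 ≤ 1 — FAILS

Answer: No, fails for both x = 100 and x = -100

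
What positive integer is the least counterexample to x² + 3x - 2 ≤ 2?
Testing positive integers:
x = 1: LHS = 1² + 3·1 - 2 = 2; 2 ≤ 2 — holds
x = 2: LHS = 2² + 3·2 - 2 = 8; 8 ≤ 2 — FAILS  ← smallest positive counterexample

Answer: x = 2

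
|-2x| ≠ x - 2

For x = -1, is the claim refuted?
Substitute x = -1 into the relation:
x = -1: LHS = |-2·(-1)| = |2| = 2, RHS = (-1) - 2 = -3; 2 ≠ -3 — holds

The relation holds at x = -1, so it is not a counterexample.

Answer: No, x = -1 is not a counterexample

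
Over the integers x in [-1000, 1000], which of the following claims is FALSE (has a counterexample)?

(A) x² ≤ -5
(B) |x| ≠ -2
(A) x = 0: LHS = 0² = 0; 0 ≤ -5 — FAILS

(B) An absolute value is never negative, so the left side is ≥ 0 for every x, while the right side is -2. Tightest case in [-1000, 1000] is x = 0:
x = 0: LHS = |0| = 0; 0 ≠ -2 — holds
Hence LHS − RHS is never 0, i.e. the two sides are never equal, so the relation holds for every integer in [-1000, 1000].

Only (A) has a counterexample.

Answer: A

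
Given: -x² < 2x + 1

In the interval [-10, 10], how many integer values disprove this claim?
Counterexamples in [-10, 10]: {-1}.

Counting them gives 1 values.

Answer: 1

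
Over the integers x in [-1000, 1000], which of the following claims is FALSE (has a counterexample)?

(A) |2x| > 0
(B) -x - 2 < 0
(A) x = 0: LHS = |2·0| = |0| = 0; 0 > 0 — FAILS
(B) x = -2: LHS = -(-2) - 2 = 0; 0 < 0 — FAILS

Answer: Both A and B are false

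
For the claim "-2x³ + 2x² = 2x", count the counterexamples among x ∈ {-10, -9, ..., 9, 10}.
Counterexamples in [-10, 10]: {-10, -9, -8, -7, -6, -5, -4, -3, -2, -1, 1, 2, 3, 4, 5, 6, 7, 8, 9, 10}.

Counting them gives 20 values.

Answer: 20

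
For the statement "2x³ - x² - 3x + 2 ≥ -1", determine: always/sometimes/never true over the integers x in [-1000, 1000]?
Holds at x = 0: LHS = 2·0³ - 0² - 3·0 + 2 = 2; 2 ≥ -1 — holds
Fails at x = -2: LHS = 2·(-2)³ - (-2)² - 3·(-2) + 2 = -12; -12 ≥ -1 — FAILS
It is satisfied by some integers in the range but not all.

Answer: Sometimes true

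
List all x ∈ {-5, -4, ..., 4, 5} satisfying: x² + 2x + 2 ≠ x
Over all integers in [-5, 5], LHS − RHS is always positive; it is smallest at x = 0, where it equals 2:
x = 0: LHS = 0² + 2·0 + 2 = 2; 2 ≠ 0 — holds
At the ends of the range:
x = -5: LHS = (-5)² + 2·(-5) + 2 = 17; 17 ≠ -5 — holds
x = 5: LHS = 5² + 2·5 + 2 = 37; 37 ≠ 5 — holds
Hence LHS − RHS is never 0, i.e. the two sides are never equal, so the relation holds for every integer in [-5, 5].

Answer: All integers in [-5, 5]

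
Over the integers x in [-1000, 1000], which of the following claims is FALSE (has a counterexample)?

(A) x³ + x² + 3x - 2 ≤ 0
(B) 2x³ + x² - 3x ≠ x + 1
(A) x = 1: LHS = 1³ + 1² + 3·1 - 2 = 3; 3 ≤ 0 — FAILS

(B) Track d = LHS − RHS over the integers in [-1000, 1000]. Equality would need d = 0, but d changes sign only between consecutive integers, jumping over 0:
x = -2: LHS = 2·(-2)³ + (-2)² - 3·(-2) = -6, RHS = (-2) + 1 = -1; -6 ≠ -1 — holds  (d = -5)
x = -1: LHS = 2·(-1)³ + (-1)² - 3·(-1) = 2, RHS = (-1) + 1 = 0; 2 ≠ 0 — holds  (d = 2)
x = -1: LHS = 2·(-1)³ + (-1)² - 3·(-1) = 2, RHS = (-1) + 1 = 0; 2 ≠ 0 — holds  (d = 2)
x = 0: LHS = 2·0³ + 0² - 3·0 = 0, RHS = 0 + 1 = 1; 0 ≠ 1 — holds  (d = -1)
x = 1: LHS = 2·1³ + 1² - 3·1 = 0, RHS = 1 + 1 = 2; 0 ≠ 2 — holds  (d = -2)
x = 2: LHS = 2·2³ + 2² - 3·2 = 14, RHS = 2 + 1 = 3; 14 ≠ 3 — holds  (d = 11)
Away from these crossings d keeps a constant sign, and checking every integer in [-1000, 1000] confirms d ≠ 0 throughout. Hence the two sides are never equal, so the relation holds for every integer in [-1000, 1000].

Only (A) has a counterexample.

Answer: A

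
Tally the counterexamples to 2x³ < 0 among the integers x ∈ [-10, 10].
Counterexamples in [-10, 10]: {0, 1, 2, 3, 4, 5, 6, 7, 8, 9, 10}.

Counting them gives 11 values.

Answer: 11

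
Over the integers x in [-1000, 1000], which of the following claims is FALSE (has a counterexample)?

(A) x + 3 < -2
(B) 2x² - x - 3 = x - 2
(A) x = 0: LHS = 0 + 3 = 3; 3 < -2 — FAILS
(B) x = 0: LHS = 2·0² - 0 - 3 = -3, RHS = 0 - 2 = -2; -3 = -2 — FAILS

Answer: Both A and B are false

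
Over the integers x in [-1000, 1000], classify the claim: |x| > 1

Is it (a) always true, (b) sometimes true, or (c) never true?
Holds at x = 2: LHS = |2| = 2; 2 > 1 — holds
Fails at x = 0: LHS = |0| = 0; 0 > 1 — FAILS
It is satisfied by some integers in the range but not all.

Answer: Sometimes true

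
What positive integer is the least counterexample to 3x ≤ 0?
Testing positive integers:
x = 1: LHS = 3·1 = 3; 3 ≤ 0 — FAILS  ← smallest positive counterexample

Answer: x = 1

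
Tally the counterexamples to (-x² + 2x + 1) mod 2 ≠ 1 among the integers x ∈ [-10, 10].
Counterexamples in [-10, 10]: {-10, -8, -6, -4, -2, 0, 2, 4, 6, 8, 10}.

Counting them gives 11 values.

Answer: 11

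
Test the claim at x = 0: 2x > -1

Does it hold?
x = 0: LHS = 2·0 = 0; 0 > -1 — holds

The relation is satisfied at x = 0.

Answer: Yes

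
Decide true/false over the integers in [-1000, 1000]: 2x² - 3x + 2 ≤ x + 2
The claim fails at x = -1:
x = -1: LHS = 2·(-1)² - 3·(-1) + 2 = 7, RHS = (-1) + 2 = 1; 7 ≤ 1 — FAILS

Because a single integer refutes it, the statement is false.

Answer: False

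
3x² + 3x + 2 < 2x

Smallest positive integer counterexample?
Testing positive integers:
x = 1: LHS = 3·1² + 3·1 + 2 = 8, RHS = 2·1 = 2; 8 < 2 — FAILS  ← smallest positive counterexample

Answer: x = 1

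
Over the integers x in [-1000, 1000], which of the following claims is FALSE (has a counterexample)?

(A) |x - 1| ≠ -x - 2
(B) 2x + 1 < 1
(A) Over all integers in [-1000, 1000], LHS − RHS is always positive; it is smallest at x = 0, where it equals 3:
x = 0: LHS = |0 - 1| = |-1| = 1, RHS = -0 - 2 = -2; 1 ≠ -2 — holds
At the ends of the range:
x = -1000: LHS = |(-1000) - 1| = |-1001| = 1001, RHS = -(-1000) - 2 = 998; 1001 ≠ 998 — holds
x = 1000: LHS = |1000 - 1| = |999| = 999, RHS = -1000 - 2 = -1002; 999 ≠ -1002 — holds
Hence LHS − RHS is never 0, i.e. the two sides are never equal, so the relation holds for every integer in [-1000, 1000].

(B) x = 0: LHS = 2·0 + 1 = 1; 1 < 1 — FAILS

Only (B) has a counterexample.

Answer: B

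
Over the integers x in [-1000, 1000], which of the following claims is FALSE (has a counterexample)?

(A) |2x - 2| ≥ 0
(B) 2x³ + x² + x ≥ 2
(A) An absolute value is never negative, so the left side is ≥ 0 for every x, while the right side is 0. Tightest case in [-1000, 1000] is x = 1:
x = 1: LHS = |2·1 - 2| = |0| = 0; 0 ≥ 0 — holds
Hence LHS − RHS is never negative, i.e. LHS ≥ RHS throughout, so the relation holds for every integer in [-1000, 1000].

(B) x = 0: LHS = 2·0³ + 0² + 0 = 0; 0 ≥ 2 — FAILS

Only (B) has a counterexample.

Answer: B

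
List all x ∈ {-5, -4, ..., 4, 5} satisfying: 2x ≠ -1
Track d = LHS − RHS over the integers in [-5, 5]. Equality would need d = 0, but d changes sign only between consecutive integers, jumping over 0:
x = -1: LHS = 2·(-1) = -2; -2 ≠ -1 — holds  (d = -1)
x = 0: LHS = 2·0 = 0; 0 ≠ -1 — holds  (d = 1)
Away from these crossings d keeps a constant sign, and checking every integer in [-5, 5] confirms d ≠ 0 throughout. Hence the two sides are never equal, so the relation holds for every integer in [-5, 5].

Answer: All integers in [-5, 5]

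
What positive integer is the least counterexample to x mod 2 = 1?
Testing positive integers:
x = 1: LHS = 1 mod 2 = 1; 1 = 1 — holds
x = 2: LHS = 2 mod 2 = 0; 0 = 1 — FAILS  ← smallest positive counterexample

Answer: x = 2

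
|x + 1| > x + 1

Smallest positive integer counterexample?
Testing positive integers:
x = 1: LHS = |1 + 1| = |2| = 2, RHS = 1 + 1 = 2; 2 > 2 — FAILS  ← smallest positive counterexample

Answer: x = 1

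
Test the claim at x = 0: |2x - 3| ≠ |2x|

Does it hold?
x = 0: LHS = |2·0 - 3| = |-3| = 3, RHS = |2·0| = |0| = 0; 3 ≠ 0 — holds

The relation is satisfied at x = 0.

Answer: Yes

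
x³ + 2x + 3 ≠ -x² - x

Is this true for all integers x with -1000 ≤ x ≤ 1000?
The claim fails at x = -1:
x = -1: LHS = (-1)³ + 2·(-1) + 3 = 0, RHS = -(-1)² - (-1) = 0; 0 ≠ 0 — FAILS

Because a single integer refutes it, the statement is false.

Answer: False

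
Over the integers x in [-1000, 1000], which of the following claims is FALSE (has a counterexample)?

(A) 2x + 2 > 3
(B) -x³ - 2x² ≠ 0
(A) x = 0: LHS = 2·0 + 2 = 2; 2 > 3 — FAILS
(B) x = 0: LHS = -0³ - 2·0² = 0; 0 ≠ 0 — FAILS

Answer: Both A and B are false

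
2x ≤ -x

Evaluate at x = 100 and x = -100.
x = 100: LHS = 2·100 = 200; 200 ≤ -100 — FAILS
x = -100: LHS = 2·(-100) = -200, RHS = -(-100) = 100; -200 ≤ 100 — holds

Answer: Partially: fails for x = 100, holds for x = -100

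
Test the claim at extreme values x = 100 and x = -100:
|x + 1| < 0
x = 100: LHS = |100 + 1| = |101| = 101; 101 < 0 — FAILS
x = -100: LHS = |(-100) + 1| = |-99| = 99; 99 < 0 — FAILS

Answer: No, fails for both x = 100 and x = -100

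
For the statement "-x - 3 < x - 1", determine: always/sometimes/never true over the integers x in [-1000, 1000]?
Holds at x = 0: LHS = -0 - 3 = -3, RHS = 0 - 1 = -1; -3 < -1 — holds
Fails at x = -1: LHS = -(-1) - 3 = -2, RHS = (-1) - 1 = -2; -2 < -2 — FAILS
It is satisfied by some integers in the range but not all.

Answer: Sometimes true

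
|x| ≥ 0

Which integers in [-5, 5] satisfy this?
An absolute value is never negative, so the left side is ≥ 0 for every x, while the right side is 0. Tightest case in [-5, 5] is x = 0:
x = 0: LHS = |0| = 0; 0 ≥ 0 — holds
Hence LHS − RHS is never negative, i.e. LHS ≥ RHS throughout, so the relation holds for every integer in [-5, 5].

Answer: All integers in [-5, 5]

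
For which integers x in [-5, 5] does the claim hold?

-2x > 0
Holds for: {-5, -4, -3, -2, -1}
Fails for: {0, 1, 2, 3, 4, 5}

Answer: {-5, -4, -3, -2, -1}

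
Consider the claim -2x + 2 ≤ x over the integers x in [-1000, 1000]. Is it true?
The claim fails at x = 0:
x = 0: LHS = -2·0 + 2 = 2; 2 ≤ 0 — FAILS

Because a single integer refutes it, the statement is false.

Answer: False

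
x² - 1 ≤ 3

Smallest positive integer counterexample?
Testing positive integers:
x = 1: LHS = 1² - 1 = 0; 0 ≤ 3 — holds
x = 2: LHS = 2² - 1 = 3; 3 ≤ 3 — holds
x = 3: LHS = 3² - 1 = 8; 8 ≤ 3 — FAILS  ← smallest positive counterexample

Answer: x = 3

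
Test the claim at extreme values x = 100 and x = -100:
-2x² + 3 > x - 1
x = 100: LHS = -2·100² + 3 = -19997, RHS = 100 - 1 = 99; -19997 > 99 — FAILS
x = -100: LHS = -2·(-100)² + 3 = -19997, RHS = (-100) - 1 = -101; -19997 > -101 — FAILS

Answer: No, fails for both x = 100 and x = -100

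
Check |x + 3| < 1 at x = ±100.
x = 100: LHS = |100 + 3| = |103| = 103; 103 < 1 — FAILS
x = -100: LHS = |(-100) + 3| = |-97| = 97; 97 < 1 — FAILS

Answer: No, fails for both x = 100 and x = -100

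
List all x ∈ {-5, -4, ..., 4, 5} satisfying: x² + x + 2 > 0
Over all integers in [-5, 5], LHS − RHS is smallest at x = 0, where it equals 2:
x = 0: LHS = 0² + 0 + 2 = 2; 2 > 0 — holds
At the ends of the range:
x = -5: LHS = (-5)² + (-5) + 2 = 22; 22 > 0 — holds
x = 5: LHS = 5² + 5 + 2 = 32; 32 > 0 — holds
Hence LHS − RHS is never zero or negative, i.e. LHS > RHS throughout, so the relation holds for every integer in [-5, 5].

Answer: All integers in [-5, 5]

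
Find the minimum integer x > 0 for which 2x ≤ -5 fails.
Testing positive integers:
x = 1: LHS = 2·1 = 2; 2 ≤ -5 — FAILS  ← smallest positive counterexample

Answer: x = 1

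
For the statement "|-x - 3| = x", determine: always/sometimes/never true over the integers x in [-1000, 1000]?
Over all integers in [-1000, 1000], LHS − RHS is always positive; it is smallest at x = 0, where it equals 3:
x = 0: LHS = |-0 - 3| = |-3| = 3; 3 = 0 — FAILS
At the ends of the range:
x = -1000: LHS = |-(-1000) - 3| = |997| = 997; 997 = -1000 — FAILS
x = 1000: LHS = |-1000 - 3| = |-1003| = 1003; 1003 = 1000 — FAILS
Hence LHS − RHS is never 0, i.e. the two sides are never equal, so the claimed relation (=) fails for every integer in [-1000, 1000].

No integer in the range satisfies it.

Answer: Never true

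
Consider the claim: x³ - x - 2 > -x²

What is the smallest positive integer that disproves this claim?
Testing positive integers:
x = 1: LHS = 1³ - 1 - 2 = -2, RHS = -1² = -1; -2 > -1 — FAILS  ← smallest positive counterexample

Answer: x = 1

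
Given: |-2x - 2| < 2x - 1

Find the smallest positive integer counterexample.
Testing positive integers:
x = 1: LHS = |-2·1 - 2| = |-4| = 4, RHS = 2·1 - 1 = 1; 4 < 1 — FAILS  ← smallest positive counterexample

Answer: x = 1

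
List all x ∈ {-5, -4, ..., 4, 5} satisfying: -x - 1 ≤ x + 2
Holds for: {-1, 0, 1, 2, 3, 4, 5}
Fails for: {-5, -4, -3, -2}

Answer: {-1, 0, 1, 2, 3, 4, 5}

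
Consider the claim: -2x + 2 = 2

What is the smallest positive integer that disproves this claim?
Testing positive integers:
x = 1: LHS = -2·1 + 2 = 0; 0 = 2 — FAILS  ← smallest positive counterexample

Answer: x = 1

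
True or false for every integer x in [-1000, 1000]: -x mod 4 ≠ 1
The claim fails at x = -1:
x = -1: LHS = (-(-1)) mod 4 = 1 mod 4 = 1; 1 ≠ 1 — FAILS

Because a single integer refutes it, the statement is false.

Answer: False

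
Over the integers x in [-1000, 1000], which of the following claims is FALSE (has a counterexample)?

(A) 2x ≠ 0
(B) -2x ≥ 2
(A) x = 0: LHS = 2·0 = 0; 0 ≠ 0 — FAILS
(B) x = 0: LHS = -2·0 = 0; 0 ≥ 2 — FAILS

Answer: Both A and B are false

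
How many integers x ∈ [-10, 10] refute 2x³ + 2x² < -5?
Counterexamples in [-10, 10]: {-1, 0, 1, 2, 3, 4, 5, 6, 7, 8, 9, 10}.

Counting them gives 12 values.

Answer: 12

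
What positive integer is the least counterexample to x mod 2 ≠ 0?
Testing positive integers:
x = 1: LHS = 1 mod 2 = 1; 1 ≠ 0 — holds
x = 2: LHS = 2 mod 2 = 0; 0 ≠ 0 — FAILS  ← smallest positive counterexample

Answer: x = 2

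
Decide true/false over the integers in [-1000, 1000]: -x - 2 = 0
The claim fails at x = 0:
x = 0: LHS = -0 - 2 = -2; -2 = 0 — FAILS

Because a single integer refutes it, the statement is false.

Answer: False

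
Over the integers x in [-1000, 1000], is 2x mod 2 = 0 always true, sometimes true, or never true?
For a polynomial with integer coefficients, its value mod 2 depends only on x mod 2, so it suffices to check one representative of each residue class, x = 0, 1:
x = 0: LHS = (2·0) mod 2 = 0 mod 2 = 0; 0 = 0 — holds
x = 1: LHS = (2·1) mod 2 = 2 mod 2 = 0; 0 = 0 — holds
The relation holds in every residue class, so the relation holds for every integer in [-1000, 1000].

No counterexample exists.

Answer: Always true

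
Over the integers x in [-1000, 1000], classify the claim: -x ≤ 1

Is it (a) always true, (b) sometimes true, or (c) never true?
Holds at x = 0: LHS = -0 = 0; 0 ≤ 1 — holds
Fails at x = -2: LHS = -(-2) = 2; 2 ≤ 1 — FAILS
It is satisfied by some integers in the range but not all.

Answer: Sometimes true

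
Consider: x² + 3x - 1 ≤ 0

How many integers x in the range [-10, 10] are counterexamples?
Counterexamples in [-10, 10]: {-10, -9, -8, -7, -6, -5, -4, 1, 2, 3, 4, 5, 6, 7, 8, 9, 10}.

Counting them gives 17 values.

Answer: 17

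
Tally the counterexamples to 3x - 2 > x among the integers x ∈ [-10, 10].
Counterexamples in [-10, 10]: {-10, -9, -8, -7, -6, -5, -4, -3, -2, -1, 0, 1}.

Counting them gives 12 values.

Answer: 12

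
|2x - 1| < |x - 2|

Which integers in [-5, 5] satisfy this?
Holds for: {0}
Fails for: {-5, -4, -3, -2, -1, 1, 2, 3, 4, 5}

Answer: {0}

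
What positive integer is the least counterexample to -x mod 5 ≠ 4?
Testing positive integers:
x = 1: LHS = (-1) mod 5 = 4; 4 ≠ 4 — FAILS  ← smallest positive counterexample

Answer: x = 1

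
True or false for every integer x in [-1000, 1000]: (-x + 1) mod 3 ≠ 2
The claim fails at x = -1:
x = -1: LHS = (-(-1) + 1) mod 3 = 2 mod 3 = 2; 2 ≠ 2 — FAILS

Because a single integer refutes it, the statement is false.

Answer: False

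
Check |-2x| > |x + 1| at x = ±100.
x = 100: LHS = |-2·100| = |-200| = 200, RHS = |100 + 1| = |101| = 101; 200 > 101 — holds
x = -100: LHS = |-2·(-100)| = |200| = 200, RHS = |(-100) + 1| = |-99| = 99; 200 > 99 — holds

Answer: Yes, holds for both x = 100 and x = -100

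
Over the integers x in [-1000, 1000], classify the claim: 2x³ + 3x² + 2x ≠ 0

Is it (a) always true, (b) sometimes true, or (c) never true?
Holds at x = 1: LHS = 2·1³ + 3·1² + 2·1 = 7; 7 ≠ 0 — holds
Fails at x = 0: LHS = 2·0³ + 3·0² + 2·0 = 0; 0 ≠ 0 — FAILS
It is satisfied by some integers in the range but not all.

Answer: Sometimes true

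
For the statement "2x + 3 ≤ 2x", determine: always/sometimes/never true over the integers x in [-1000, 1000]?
Over all integers in [-1000, 1000], LHS − RHS is smallest at x = 0, where it equals 3:
x = 0: LHS = 2·0 + 3 = 3, RHS = 2·0 = 0; 3 ≤ 0 — FAILS
At the ends of the range:
x = -1000: LHS = 2·(-1000) + 3 = -1997, RHS = 2·(-1000) = -2000; -1997 ≤ -2000 — FAILS
x = 1000: LHS = 2·1000 + 3 = 2003, RHS = 2·1000 = 2000; 2003 ≤ 2000 — FAILS
Hence LHS − RHS is never zero or negative, i.e. LHS > RHS throughout, so the claimed relation (≤) fails for every integer in [-1000, 1000].

No integer in the range satisfies it.

Answer: Never true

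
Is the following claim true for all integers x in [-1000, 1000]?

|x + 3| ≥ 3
The claim fails at x = -1:
x = -1: LHS = |(-1) + 3| = |2| = 2; 2 ≥ 3 — FAILS

Because a single integer refutes it, the statement is false.

Answer: False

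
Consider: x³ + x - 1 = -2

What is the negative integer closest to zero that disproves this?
Testing negative integers from -1 downward:
x = -1: LHS = (-1)³ + (-1) - 1 = -3; -3 = -2 — FAILS  ← closest negative counterexample to 0

Answer: x = -1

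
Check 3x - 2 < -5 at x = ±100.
x = 100: LHS = 3·100 - 2 = 298; 298 < -5 — FAILS
x = -100: LHS = 3·(-100) - 2 = -302; -302 < -5 — holds

Answer: Partially: fails for x = 100, holds for x = -100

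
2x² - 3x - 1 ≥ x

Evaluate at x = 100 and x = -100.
x = 100: LHS = 2·100² - 3·100 - 1 = 19699; 19699 ≥ 100 — holds
x = -100: LHS = 2·(-100)² - 3·(-100) - 1 = 20299; 20299 ≥ -100 — holds

Answer: Yes, holds for both x = 100 and x = -100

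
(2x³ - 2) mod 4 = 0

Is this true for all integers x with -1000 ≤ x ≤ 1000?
The claim fails at x = 0:
x = 0: LHS = (2·0³ - 2) mod 4 = (-2) mod 4 = 2; 2 = 0 — FAILS

Because a single integer refutes it, the statement is false.

Answer: False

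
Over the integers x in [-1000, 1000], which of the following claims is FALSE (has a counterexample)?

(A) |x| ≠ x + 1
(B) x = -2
(A) Track d = LHS − RHS over the integers in [-1000, 1000]. Equality would need d = 0, but d changes sign only between consecutive integers, jumping over 0:
x = -1: LHS = |-1| = 1, RHS = (-1) + 1 = 0; 1 ≠ 0 — holds  (d = 1)
x = 0: LHS = |0| = 0, RHS = 0 + 1 = 1; 0 ≠ 1 — holds  (d = -1)
Away from these crossings d keeps a constant sign, and checking every integer in [-1000, 1000] confirms d ≠ 0 throughout. Hence the two sides are never equal, so the relation holds for every integer in [-1000, 1000].

(B) x = 0: 0 = -2 — FAILS

Only (B) has a counterexample.

Answer: B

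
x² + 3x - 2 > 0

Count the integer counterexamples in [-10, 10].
Counterexamples in [-10, 10]: {-3, -2, -1, 0}.

Counting them gives 4 values.

Answer: 4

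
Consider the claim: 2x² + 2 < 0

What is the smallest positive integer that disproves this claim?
Testing positive integers:
x = 1: LHS = 2·1² + 2 = 4; 4 < 0 — FAILS  ← smallest positive counterexample

Answer: x = 1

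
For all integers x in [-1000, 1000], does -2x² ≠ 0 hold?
The claim fails at x = 0:
x = 0: LHS = -2·0² = 0; 0 ≠ 0 — FAILS

Because a single integer refutes it, the statement is false.

Answer: False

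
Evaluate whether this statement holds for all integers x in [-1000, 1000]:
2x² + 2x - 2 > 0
The claim fails at x = 0:
x = 0: LHS = 2·0² + 2·0 - 2 = -2; -2 > 0 — FAILS

Because a single integer refutes it, the statement is false.

Answer: False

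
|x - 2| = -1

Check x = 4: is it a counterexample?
Substitute x = 4 into the relation:
x = 4: LHS = |4 - 2| = |2| = 2; 2 = -1 — FAILS

Since the claim fails at x = 4, this value is a counterexample.

Answer: Yes, x = 4 is a counterexample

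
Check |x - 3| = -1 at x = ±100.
x = 100: LHS = |100 - 3| = |97| = 97; 97 = -1 — FAILS
x = -100: LHS = |(-100) - 3| = |-103| = 103; 103 = -1 — FAILS

Answer: No, fails for both x = 100 and x = -100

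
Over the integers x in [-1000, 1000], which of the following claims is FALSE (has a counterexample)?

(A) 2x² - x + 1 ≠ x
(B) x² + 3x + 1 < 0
(A) Over all integers in [-1000, 1000], LHS − RHS is always positive; it is smallest at x = 0, where it equals 1:
x = 0: LHS = 2·0² - 0 + 1 = 1; 1 ≠ 0 — holds
At the ends of the range:
x = -1000: LHS = 2·(-1000)² - (-1000) + 1 = 2001001; 2001001 ≠ -1000 — holds
x = 1000: LHS = 2·1000² - 1000 + 1 = 1999001; 1999001 ≠ 1000 — holds
Hence LHS − RHS is never 0, i.e. the two sides are never equal, so the relation holds for every integer in [-1000, 1000].

(B) x = 0: LHS = 0² + 3·0 + 1 = 1; 1 < 0 — FAILS

Only (B) has a counterexample.

Answer: B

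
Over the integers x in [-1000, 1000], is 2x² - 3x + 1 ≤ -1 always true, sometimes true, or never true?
Over all integers in [-1000, 1000], LHS − RHS is smallest at x = 1, where it equals 1:
x = 1: LHS = 2·1² - 3·1 + 1 = 0; 0 ≤ -1 — FAILS
At the ends of the range:
x = -1000: LHS = 2·(-1000)² - 3·(-1000) + 1 = 2003001; 2003001 ≤ -1 — FAILS
x = 1000: LHS = 2·1000² - 3·1000 + 1 = 1997001; 1997001 ≤ -1 — FAILS
Hence LHS − RHS is never zero or negative, i.e. LHS > RHS throughout, so the claimed relation (≤) fails for every integer in [-1000, 1000].

No integer in the range satisfies it.

Answer: Never true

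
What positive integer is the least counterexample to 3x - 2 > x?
Testing positive integers:
x = 1: LHS = 3·1 - 2 = 1; 1 > 1 — FAILS  ← smallest positive counterexample

Answer: x = 1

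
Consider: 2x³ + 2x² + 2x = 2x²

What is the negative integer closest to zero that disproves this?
Testing negative integers from -1 downward:
x = -1: LHS = 2·(-1)³ + 2·(-1)² + 2·(-1) = -2, RHS = 2·(-1)² = 2; -2 = 2 — FAILS  ← closest negative counterexample to 0

Answer: x = -1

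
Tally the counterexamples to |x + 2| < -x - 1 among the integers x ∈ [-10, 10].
Counterexamples in [-10, 10]: {-1, 0, 1, 2, 3, 4, 5, 6, 7, 8, 9, 10}.

Counting them gives 12 values.

Answer: 12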